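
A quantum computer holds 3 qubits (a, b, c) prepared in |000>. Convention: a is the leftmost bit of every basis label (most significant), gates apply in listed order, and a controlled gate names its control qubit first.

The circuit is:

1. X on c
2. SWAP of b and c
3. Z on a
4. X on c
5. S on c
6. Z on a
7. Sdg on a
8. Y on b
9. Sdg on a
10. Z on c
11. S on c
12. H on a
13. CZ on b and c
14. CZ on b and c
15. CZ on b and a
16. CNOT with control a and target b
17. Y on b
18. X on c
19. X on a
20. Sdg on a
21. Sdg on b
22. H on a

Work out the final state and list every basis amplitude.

The resulting statevector has amplitude -1/2 on |000>, 0 on |001>, -1/2 on |010>, 0 on |011>, -1/2 on |100>, 0 on |101>, 1/2 on |110>, 0 on |111>. Key observation: the block from step 13 through step 14 cancels to the identity and can be dropped.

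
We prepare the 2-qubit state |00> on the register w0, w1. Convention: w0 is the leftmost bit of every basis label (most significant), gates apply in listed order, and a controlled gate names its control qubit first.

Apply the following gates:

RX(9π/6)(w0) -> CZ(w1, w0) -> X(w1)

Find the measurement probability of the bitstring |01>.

The probability of measuring |01> is 1/2.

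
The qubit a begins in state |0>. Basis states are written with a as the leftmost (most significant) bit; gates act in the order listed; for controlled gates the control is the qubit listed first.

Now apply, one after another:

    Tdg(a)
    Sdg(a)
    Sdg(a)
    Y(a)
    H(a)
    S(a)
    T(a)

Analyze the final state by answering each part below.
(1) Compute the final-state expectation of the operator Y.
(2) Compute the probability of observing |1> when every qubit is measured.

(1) In the final state, Y has expectation -sqrt(2)/2.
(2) Outcome |1> occurs with probability 1/2.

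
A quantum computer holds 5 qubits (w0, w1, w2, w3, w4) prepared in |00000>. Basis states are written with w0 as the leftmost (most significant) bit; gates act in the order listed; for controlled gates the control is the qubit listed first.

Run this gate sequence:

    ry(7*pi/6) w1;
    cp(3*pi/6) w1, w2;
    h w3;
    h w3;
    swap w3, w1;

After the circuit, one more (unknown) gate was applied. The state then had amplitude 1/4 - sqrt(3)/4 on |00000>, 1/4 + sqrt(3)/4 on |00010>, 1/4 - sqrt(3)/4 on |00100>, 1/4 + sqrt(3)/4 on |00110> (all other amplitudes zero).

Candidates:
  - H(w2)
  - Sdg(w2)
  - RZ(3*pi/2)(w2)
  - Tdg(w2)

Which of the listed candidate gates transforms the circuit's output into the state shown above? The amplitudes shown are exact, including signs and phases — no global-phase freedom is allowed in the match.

The unique candidate consistent with the amplitudes is H(w2). Key observation: the block from step 3 through step 4 cancels to the identity and can be dropped.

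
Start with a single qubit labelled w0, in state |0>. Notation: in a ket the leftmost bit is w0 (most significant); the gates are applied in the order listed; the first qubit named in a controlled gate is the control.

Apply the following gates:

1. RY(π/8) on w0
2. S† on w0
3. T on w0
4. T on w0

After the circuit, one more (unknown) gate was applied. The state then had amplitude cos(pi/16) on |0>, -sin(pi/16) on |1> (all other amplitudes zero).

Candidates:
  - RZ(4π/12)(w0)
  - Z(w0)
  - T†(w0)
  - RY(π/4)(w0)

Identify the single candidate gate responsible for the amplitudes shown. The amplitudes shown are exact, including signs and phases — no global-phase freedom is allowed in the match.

The unique candidate consistent with the amplitudes is Z(w0).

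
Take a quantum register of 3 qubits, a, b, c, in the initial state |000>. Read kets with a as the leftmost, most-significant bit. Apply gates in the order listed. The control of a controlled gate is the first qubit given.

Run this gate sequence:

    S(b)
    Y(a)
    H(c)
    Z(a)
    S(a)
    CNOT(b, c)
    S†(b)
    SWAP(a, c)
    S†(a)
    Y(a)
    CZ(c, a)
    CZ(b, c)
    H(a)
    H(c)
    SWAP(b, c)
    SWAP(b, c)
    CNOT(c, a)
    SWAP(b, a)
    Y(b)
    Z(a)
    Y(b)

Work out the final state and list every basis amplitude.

The resulting statevector has amplitude sqrt(2)*(-1 - I)/4 on |000>, sqrt(2)*(1 - I)/4 on |001>, sqrt(2)*(-1 + I)/4 on |010>, sqrt(2)*(1 + I)/4 on |011>, 0 on |100>, 0 on |101>, 0 on |110>, 0 on |111>.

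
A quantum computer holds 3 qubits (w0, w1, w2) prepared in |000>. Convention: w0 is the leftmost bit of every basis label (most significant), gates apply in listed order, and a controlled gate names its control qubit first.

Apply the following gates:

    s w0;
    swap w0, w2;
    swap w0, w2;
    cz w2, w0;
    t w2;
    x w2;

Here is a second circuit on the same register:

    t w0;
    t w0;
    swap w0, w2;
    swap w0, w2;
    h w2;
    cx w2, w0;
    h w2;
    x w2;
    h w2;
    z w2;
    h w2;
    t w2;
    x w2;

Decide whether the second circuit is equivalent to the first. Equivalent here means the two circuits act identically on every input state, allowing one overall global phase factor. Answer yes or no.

No — the two circuits implement different unitaries, even allowing a global phase.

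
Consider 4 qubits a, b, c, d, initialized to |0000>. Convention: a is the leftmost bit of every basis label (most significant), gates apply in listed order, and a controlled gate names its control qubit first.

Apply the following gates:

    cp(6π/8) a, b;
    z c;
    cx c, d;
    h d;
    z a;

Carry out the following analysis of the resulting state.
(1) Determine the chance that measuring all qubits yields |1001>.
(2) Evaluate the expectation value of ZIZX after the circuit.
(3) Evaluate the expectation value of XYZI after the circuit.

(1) The probability of measuring |1001> is 0.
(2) The expectation value of ZIZX is 1.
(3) In the final state, XYZI has expectation 0.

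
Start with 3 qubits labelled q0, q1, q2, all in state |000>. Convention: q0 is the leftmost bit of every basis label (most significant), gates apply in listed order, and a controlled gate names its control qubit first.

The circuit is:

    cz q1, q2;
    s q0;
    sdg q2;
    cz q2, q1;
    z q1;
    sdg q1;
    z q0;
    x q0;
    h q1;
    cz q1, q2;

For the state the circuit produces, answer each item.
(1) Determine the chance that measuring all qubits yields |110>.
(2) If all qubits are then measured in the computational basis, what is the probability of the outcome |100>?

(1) The probability of measuring |110> is 1/2.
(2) The probability of measuring |100> is 1/2.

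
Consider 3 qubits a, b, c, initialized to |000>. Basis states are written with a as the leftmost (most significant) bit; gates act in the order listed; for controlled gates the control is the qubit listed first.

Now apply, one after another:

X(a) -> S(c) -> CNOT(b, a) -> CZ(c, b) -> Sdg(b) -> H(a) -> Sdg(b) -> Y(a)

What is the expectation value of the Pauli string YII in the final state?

In the final state, YII has expectation 0.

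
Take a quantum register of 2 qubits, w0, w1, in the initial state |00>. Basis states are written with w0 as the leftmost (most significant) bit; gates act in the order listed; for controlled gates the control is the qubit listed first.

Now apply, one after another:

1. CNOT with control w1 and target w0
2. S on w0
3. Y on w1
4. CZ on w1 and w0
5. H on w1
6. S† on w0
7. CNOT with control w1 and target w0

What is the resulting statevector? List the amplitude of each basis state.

After the circuit, the state carries amplitude sqrt(2)*I/2 on |00>, 0 on |01>, 0 on |10>, -sqrt(2)*I/2 on |11>.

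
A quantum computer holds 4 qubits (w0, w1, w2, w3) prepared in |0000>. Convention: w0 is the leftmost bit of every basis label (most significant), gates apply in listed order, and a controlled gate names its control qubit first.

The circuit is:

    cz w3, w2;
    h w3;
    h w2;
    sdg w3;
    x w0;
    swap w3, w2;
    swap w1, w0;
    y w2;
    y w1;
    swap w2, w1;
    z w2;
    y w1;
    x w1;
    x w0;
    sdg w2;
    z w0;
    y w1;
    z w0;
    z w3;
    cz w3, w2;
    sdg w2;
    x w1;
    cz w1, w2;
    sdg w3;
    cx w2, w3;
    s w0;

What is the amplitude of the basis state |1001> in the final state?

The amplitude on |1001> is I/2.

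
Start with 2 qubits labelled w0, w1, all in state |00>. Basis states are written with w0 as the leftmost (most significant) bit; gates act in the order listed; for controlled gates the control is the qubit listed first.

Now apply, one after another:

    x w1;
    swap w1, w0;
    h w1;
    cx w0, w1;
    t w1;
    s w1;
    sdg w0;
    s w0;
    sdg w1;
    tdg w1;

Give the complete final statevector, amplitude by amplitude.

The resulting statevector has amplitude 0 on |00>, 0 on |01>, sqrt(2)/2 on |10>, sqrt(2)/2 on |11>. Key observation: gates 5-10 undo each other exactly, leaving only the rest of the circuit to track.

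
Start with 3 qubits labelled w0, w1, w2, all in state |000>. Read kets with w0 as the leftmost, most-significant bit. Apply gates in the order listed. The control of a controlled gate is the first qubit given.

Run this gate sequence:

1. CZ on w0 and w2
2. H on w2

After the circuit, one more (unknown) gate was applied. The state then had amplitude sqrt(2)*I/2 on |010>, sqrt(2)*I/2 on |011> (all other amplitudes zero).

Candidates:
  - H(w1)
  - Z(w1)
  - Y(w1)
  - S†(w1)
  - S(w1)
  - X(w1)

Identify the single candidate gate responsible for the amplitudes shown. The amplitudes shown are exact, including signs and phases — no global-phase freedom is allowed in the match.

The applied gate was Y(w1).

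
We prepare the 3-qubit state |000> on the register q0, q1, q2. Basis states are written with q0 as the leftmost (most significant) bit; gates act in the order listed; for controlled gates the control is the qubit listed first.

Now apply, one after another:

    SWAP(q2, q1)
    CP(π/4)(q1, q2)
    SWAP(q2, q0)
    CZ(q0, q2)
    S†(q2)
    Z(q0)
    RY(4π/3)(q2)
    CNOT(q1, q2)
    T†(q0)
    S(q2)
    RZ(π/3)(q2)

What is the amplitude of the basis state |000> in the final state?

|000> carries amplitude exp(5*I*pi/6)/2 in the final state.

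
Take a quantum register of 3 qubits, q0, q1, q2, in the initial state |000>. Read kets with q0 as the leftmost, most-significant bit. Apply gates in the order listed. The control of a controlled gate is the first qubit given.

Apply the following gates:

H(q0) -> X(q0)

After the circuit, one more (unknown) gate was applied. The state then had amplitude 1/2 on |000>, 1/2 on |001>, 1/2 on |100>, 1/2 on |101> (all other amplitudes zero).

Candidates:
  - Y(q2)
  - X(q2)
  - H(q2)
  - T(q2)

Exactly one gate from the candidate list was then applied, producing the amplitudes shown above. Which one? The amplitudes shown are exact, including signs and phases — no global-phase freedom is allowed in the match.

It was H(q2) that produced the state shown.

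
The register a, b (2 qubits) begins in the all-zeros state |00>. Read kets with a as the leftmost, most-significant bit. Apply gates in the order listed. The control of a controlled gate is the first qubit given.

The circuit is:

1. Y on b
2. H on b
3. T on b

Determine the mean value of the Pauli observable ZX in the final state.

In the final state, ZX has expectation -sqrt(2)/2.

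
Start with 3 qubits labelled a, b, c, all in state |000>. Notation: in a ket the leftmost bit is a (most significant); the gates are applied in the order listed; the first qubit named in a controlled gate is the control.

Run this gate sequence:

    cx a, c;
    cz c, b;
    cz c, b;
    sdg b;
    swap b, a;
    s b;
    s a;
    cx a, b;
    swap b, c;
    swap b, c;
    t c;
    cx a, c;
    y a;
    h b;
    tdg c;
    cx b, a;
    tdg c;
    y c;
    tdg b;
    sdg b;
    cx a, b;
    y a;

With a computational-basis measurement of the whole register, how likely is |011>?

A full measurement returns |011> with probability 1/2. Key observation: steps 9-10 multiply out to the identity, so the circuit reduces to the remaining gates.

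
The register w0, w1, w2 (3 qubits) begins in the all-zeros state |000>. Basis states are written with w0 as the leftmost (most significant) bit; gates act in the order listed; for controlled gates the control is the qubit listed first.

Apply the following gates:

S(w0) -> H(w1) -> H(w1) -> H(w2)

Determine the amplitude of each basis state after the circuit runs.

After the circuit, the state carries amplitude sqrt(2)/2 on |000>, sqrt(2)/2 on |001>, and 0 on every other basis state. Key observation: gates 2-3 undo each other exactly, leaving only the rest of the circuit to track.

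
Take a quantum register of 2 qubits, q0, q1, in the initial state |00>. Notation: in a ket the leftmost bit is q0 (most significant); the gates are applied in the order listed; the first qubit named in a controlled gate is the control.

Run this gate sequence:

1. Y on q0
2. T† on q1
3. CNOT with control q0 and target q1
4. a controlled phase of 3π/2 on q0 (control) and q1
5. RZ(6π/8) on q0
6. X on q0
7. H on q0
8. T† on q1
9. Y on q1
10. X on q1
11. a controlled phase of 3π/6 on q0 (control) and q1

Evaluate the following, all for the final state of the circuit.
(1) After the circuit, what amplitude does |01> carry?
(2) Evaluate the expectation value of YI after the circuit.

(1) The amplitude on |01> is -sqrt(2)*exp(5*I*pi/8)/2.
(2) In the final state, YI has expectation 1.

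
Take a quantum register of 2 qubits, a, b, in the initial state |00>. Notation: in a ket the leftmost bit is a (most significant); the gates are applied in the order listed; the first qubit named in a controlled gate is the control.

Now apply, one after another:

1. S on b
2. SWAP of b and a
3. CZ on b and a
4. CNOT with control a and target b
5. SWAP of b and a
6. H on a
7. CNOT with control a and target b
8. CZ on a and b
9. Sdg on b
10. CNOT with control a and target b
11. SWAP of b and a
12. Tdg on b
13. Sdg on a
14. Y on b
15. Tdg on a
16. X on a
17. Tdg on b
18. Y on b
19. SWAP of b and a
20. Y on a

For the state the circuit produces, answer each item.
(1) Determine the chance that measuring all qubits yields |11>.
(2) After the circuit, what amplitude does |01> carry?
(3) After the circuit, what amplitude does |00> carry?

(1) Outcome |11> occurs with probability 1/2.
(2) The amplitude on |01> is -sqrt(2)*exp(3*I*pi/4)/2.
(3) The final state's coefficient on |00> equals 0.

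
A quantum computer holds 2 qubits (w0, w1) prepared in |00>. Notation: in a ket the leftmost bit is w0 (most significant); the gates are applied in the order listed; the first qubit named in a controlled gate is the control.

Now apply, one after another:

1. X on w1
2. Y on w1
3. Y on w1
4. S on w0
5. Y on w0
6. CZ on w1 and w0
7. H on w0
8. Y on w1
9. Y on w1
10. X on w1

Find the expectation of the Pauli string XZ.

In the final state, XZ has expectation -1.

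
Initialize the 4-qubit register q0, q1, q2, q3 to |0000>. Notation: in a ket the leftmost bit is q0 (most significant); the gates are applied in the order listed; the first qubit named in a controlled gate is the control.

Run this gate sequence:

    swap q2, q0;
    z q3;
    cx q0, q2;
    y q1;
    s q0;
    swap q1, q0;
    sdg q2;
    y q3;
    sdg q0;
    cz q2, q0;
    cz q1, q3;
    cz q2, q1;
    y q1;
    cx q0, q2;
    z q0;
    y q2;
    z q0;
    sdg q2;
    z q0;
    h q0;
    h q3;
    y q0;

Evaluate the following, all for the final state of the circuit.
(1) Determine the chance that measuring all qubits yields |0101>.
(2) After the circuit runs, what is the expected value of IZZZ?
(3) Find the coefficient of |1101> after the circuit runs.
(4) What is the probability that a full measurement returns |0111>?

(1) The probability of measuring |0101> is 1/4.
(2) The expectation value of IZZZ is 0.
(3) |1101> carries amplitude -1/2 in the final state.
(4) Outcome |0111> occurs with probability 0.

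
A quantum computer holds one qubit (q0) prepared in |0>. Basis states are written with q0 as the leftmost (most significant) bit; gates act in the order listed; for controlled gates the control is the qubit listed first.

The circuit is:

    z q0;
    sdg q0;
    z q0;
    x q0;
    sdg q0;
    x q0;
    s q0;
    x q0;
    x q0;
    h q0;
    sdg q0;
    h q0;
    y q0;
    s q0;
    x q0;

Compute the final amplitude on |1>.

|1> carries amplitude -1/2 - I/2 in the final state.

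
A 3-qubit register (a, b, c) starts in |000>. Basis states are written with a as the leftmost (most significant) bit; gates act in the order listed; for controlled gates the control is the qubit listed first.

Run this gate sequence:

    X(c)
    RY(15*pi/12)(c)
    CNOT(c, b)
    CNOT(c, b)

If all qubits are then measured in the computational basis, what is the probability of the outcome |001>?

A full measurement returns |001> with probability 1/2 - sqrt(2)/4.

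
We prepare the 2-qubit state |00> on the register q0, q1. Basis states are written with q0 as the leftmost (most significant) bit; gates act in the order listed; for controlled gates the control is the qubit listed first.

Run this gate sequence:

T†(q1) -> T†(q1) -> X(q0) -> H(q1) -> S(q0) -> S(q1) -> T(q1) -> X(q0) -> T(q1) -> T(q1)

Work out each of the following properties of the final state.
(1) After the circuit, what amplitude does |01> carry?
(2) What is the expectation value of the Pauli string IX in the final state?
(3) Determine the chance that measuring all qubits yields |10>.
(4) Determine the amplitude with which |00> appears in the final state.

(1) The amplitude on |01> is -sqrt(2)*exp(3*I*pi/4)/2.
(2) In the final state, IX has expectation -sqrt(2)/2.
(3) The probability of measuring |10> is 0.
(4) The final state's coefficient on |00> equals sqrt(2)*I/2.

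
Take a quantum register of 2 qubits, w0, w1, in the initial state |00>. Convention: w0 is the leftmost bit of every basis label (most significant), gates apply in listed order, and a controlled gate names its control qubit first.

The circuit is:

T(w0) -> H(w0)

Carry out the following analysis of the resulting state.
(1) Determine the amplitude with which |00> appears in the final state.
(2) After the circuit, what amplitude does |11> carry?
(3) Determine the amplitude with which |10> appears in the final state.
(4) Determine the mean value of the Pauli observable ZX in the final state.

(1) The final state's coefficient on |00> equals sqrt(2)/2.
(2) |11> carries amplitude 0 in the final state.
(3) The final state's coefficient on |10> equals sqrt(2)/2.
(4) The expectation value of ZX is 0.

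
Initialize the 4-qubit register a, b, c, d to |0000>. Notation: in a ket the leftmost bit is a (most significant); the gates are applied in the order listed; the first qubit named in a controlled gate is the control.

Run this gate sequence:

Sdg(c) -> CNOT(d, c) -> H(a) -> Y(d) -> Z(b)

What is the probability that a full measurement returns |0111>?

A full measurement returns |0111> with probability 0.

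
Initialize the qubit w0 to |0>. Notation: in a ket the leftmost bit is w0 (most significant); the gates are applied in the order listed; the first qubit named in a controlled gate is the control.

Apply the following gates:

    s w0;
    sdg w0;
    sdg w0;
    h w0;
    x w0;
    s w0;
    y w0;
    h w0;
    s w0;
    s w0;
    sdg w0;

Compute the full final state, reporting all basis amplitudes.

The final amplitudes are 1/2 + I/2 on |0>, 1/2 + I/2 on |1>.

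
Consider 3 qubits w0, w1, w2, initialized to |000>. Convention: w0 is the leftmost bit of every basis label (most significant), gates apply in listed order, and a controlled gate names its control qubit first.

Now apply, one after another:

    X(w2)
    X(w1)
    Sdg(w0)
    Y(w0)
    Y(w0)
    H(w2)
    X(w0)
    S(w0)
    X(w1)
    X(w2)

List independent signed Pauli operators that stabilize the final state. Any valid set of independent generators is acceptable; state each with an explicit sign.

The final state is stabilized by the group generated by -IIX, -ZII, +IZI; other independent generating sets are equally valid.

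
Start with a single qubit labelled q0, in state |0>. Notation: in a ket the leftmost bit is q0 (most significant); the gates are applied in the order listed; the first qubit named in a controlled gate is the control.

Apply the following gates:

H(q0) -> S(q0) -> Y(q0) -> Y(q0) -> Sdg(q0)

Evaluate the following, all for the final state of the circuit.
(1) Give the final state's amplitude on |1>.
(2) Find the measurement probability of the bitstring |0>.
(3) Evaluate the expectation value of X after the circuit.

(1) The amplitude on |1> is sqrt(2)/2.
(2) A full measurement returns |0> with probability 1/2.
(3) In the final state, X has expectation 1.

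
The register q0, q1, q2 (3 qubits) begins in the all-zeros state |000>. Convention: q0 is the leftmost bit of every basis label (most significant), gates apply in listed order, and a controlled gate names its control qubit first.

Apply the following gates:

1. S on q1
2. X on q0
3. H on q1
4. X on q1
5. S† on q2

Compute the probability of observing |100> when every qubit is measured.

The probability of measuring |100> is 1/2.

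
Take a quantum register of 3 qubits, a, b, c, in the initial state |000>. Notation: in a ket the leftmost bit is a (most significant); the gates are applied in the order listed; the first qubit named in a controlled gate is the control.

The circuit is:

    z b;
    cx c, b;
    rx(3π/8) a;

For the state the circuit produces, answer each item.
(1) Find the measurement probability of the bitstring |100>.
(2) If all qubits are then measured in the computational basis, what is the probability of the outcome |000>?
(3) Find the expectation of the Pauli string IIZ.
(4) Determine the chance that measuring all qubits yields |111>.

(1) The probability of measuring |100> is sin(3*pi/16)**2.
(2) A full measurement returns |000> with probability cos(3*pi/16)**2.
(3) In the final state, IIZ has expectation 1.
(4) A full measurement returns |111> with probability 0.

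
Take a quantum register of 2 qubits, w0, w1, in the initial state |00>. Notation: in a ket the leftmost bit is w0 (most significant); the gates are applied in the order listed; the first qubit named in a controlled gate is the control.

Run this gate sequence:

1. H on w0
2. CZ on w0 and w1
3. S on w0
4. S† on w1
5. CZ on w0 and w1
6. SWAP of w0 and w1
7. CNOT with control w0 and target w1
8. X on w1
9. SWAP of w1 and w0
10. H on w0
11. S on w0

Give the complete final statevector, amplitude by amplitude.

The final amplitudes are 1/2 + I/2 on |00>, 0 on |01>, -1/2 - I/2 on |10>, 0 on |11>.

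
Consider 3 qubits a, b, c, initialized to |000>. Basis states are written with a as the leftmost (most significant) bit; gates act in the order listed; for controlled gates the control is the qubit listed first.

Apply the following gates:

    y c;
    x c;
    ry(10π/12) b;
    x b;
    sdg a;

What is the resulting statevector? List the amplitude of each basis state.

The resulting statevector has amplitude I*(sqrt(2) + sqrt(6))/4 on |000>, I*(-sqrt(2) + sqrt(6))/4 on |010>, and 0 on every other basis state.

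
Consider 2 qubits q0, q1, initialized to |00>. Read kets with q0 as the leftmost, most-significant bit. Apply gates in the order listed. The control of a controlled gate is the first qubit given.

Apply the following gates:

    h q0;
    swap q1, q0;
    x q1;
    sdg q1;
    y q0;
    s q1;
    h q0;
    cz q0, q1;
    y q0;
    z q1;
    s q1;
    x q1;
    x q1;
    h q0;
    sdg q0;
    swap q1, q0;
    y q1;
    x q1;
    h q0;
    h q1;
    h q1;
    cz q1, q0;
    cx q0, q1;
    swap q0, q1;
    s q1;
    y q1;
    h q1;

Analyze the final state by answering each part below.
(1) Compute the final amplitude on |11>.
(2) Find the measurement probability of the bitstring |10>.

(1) The amplitude on |11> is sqrt(2)*(1 - I)/4.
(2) The probability of measuring |10> is 1/4.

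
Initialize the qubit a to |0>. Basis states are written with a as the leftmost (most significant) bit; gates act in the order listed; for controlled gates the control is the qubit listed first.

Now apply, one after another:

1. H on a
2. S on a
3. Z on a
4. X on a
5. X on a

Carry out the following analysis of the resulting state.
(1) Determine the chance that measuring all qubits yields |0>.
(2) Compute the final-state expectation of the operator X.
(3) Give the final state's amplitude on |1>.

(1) A full measurement returns |0> with probability 1/2. Key observation: gates 4-5 undo each other exactly, leaving only the rest of the circuit to track.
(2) The expectation value of X is 0.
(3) The final state's coefficient on |1> equals -sqrt(2)*I/2.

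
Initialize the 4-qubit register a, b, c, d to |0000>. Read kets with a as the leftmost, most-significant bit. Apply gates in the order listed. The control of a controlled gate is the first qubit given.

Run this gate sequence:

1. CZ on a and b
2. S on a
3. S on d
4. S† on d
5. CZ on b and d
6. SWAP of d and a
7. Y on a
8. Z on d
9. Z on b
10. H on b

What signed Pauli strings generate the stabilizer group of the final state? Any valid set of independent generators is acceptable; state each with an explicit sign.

The final state is stabilized by the group generated by +IXII, -ZIII, +IIZI, +IIIZ; other independent generating sets are equally valid.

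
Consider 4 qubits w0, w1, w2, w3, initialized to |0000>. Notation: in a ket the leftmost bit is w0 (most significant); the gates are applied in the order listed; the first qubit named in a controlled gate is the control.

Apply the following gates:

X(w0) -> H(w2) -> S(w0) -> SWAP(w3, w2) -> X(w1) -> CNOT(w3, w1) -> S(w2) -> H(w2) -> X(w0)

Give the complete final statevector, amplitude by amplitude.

The resulting statevector has amplitude I/2 on |0001>, I/2 on |0011>, I/2 on |0100>, I/2 on |0110>, and 0 on every other basis state.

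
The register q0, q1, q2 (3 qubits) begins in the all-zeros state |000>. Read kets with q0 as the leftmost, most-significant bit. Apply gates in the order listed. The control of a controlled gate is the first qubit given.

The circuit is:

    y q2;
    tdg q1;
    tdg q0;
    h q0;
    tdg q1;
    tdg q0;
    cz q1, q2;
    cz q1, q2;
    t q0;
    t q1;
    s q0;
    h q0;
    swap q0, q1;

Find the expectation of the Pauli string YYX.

The observable YYX averages to 0.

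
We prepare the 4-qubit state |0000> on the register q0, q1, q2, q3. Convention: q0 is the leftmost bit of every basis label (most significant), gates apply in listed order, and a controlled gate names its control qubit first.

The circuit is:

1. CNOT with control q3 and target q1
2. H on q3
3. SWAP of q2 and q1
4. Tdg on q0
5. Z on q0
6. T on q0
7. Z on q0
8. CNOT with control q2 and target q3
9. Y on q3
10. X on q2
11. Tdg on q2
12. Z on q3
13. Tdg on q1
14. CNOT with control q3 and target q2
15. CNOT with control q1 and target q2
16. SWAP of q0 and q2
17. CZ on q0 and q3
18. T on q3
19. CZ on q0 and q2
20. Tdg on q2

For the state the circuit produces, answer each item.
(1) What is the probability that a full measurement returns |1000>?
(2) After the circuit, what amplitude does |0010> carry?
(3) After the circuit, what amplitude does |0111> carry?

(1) Outcome |1000> occurs with probability 1/2.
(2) The final state's coefficient on |0010> equals 0.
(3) The final state's coefficient on |0111> equals 0.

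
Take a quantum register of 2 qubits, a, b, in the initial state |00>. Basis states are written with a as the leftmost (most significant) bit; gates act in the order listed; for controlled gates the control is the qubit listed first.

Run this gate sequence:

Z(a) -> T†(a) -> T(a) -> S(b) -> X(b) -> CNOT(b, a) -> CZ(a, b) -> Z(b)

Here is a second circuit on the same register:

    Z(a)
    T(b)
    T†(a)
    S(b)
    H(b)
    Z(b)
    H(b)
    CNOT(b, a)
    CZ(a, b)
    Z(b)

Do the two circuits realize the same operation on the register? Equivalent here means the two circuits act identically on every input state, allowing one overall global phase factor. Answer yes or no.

No — the two circuits implement different unitaries, even allowing a global phase.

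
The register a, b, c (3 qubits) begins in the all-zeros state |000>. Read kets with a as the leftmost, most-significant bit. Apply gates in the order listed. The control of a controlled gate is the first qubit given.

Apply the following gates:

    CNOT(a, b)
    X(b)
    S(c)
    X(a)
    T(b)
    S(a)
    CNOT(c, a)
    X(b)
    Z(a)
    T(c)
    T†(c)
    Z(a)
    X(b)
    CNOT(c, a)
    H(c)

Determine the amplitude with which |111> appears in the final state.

The final state's coefficient on |111> equals sqrt(2)*exp(3*I*pi/4)/2.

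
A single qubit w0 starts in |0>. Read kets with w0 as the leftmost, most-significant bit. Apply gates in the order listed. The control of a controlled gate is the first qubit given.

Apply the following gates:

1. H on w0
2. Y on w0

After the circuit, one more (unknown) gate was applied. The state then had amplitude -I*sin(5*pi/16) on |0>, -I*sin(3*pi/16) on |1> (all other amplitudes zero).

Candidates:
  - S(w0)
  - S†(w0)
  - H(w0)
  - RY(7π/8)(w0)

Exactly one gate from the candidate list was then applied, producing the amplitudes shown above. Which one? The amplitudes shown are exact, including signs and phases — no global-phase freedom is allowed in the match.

It was RY(7π/8)(w0) that produced the state shown.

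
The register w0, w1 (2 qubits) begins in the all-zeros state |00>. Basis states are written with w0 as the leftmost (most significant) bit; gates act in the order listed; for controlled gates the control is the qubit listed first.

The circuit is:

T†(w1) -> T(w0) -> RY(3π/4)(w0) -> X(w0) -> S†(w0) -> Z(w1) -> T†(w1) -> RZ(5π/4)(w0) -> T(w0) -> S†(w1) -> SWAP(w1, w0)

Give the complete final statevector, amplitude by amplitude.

After the circuit, the state carries amplitude -sqrt(sqrt(2) + 2)*exp(3*I*pi/8)/2 on |00>, sqrt(2 - sqrt(2))*exp(3*I*pi/8)/2 on |01>, 0 on |10>, 0 on |11>.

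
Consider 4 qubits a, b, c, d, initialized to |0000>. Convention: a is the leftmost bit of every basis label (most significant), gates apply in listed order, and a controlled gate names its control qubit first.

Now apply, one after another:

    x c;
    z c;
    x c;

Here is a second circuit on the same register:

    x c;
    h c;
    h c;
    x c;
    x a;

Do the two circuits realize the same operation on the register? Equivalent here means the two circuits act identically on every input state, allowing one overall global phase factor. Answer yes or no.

No, they are not equivalent — no single phase factor reconciles the two unitaries.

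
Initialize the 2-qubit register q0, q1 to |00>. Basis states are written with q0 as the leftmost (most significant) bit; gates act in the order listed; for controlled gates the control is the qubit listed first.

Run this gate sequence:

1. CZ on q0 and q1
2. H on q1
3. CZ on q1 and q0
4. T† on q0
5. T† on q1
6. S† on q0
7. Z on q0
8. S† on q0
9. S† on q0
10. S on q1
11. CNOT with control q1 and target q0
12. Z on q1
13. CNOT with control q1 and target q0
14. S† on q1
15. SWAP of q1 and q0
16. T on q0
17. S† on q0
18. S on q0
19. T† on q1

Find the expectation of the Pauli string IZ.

The observable IZ averages to 1.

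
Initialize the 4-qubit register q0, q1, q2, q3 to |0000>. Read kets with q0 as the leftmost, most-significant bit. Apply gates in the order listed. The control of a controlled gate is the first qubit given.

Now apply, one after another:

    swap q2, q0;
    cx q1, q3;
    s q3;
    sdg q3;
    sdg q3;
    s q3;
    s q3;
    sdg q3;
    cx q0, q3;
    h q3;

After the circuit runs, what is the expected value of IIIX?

In the final state, IIIX has expectation 1.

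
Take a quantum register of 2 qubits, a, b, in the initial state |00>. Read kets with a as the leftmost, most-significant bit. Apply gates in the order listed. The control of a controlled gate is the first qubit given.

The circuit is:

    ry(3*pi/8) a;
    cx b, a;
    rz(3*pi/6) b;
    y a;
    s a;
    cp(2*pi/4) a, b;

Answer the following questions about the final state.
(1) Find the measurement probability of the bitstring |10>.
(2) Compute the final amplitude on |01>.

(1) The probability of measuring |10> is cos(3*pi/16)**2.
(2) The final state's coefficient on |01> equals 0.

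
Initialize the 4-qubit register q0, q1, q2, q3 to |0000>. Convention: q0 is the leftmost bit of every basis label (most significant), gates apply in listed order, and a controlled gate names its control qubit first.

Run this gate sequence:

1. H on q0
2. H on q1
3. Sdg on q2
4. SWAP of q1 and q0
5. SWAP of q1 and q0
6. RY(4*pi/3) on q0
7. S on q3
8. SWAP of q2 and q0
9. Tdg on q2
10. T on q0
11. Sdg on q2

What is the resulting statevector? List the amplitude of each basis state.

After the circuit, the state carries amplitude -sqrt(3)/4 - 1/4 on |0000>, (1 - sqrt(3))*exp(I*pi/4)/4 on |0010>, -sqrt(3)/4 - 1/4 on |0100>, (1 - sqrt(3))*exp(I*pi/4)/4 on |0110>, and 0 on every other basis state.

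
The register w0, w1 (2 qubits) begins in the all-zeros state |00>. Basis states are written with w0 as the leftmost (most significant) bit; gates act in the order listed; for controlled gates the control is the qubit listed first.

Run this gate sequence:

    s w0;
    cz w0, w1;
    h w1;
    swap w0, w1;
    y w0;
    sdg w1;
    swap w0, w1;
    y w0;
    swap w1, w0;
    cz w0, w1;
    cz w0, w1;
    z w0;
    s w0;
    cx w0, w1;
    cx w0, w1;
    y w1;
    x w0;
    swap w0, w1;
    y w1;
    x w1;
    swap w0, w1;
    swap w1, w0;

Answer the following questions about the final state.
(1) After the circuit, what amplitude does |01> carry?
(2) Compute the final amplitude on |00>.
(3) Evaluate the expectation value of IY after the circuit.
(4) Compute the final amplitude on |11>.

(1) |01> carries amplitude -sqrt(2)/2 in the final state.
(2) The amplitude on |00> is sqrt(2)*I/2.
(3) In the final state, IY has expectation 1.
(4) The amplitude on |11> is 0.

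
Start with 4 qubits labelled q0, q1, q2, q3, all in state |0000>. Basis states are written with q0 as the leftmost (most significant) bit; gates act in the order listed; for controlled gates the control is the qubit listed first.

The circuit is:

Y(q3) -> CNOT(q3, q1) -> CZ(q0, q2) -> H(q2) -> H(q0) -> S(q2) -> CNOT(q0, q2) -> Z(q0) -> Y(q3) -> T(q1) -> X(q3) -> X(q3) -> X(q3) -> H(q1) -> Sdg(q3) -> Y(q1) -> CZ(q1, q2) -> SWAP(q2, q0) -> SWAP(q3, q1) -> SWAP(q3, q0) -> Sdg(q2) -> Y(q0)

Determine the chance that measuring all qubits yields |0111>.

The probability of measuring |0111> is 1/8.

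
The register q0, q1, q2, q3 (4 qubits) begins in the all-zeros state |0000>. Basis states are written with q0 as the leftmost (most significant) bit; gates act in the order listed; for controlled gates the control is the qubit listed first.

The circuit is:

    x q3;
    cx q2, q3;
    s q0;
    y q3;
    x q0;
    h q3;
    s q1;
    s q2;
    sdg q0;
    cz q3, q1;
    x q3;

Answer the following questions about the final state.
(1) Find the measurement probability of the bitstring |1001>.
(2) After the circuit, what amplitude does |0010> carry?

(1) Outcome |1001> occurs with probability 1/2.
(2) |0010> carries amplitude 0 in the final state.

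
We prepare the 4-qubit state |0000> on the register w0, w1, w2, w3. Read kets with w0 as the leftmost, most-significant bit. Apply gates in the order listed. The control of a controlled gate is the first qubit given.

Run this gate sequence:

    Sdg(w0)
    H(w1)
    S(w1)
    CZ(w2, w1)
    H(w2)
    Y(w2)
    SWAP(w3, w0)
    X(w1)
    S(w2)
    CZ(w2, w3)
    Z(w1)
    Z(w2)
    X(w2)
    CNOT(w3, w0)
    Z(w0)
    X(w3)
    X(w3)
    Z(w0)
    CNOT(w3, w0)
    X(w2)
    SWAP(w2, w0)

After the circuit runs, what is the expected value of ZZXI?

In the final state, ZZXI has expectation 0. Key observation: the block from step 13 through step 20 cancels to the identity and can be dropped.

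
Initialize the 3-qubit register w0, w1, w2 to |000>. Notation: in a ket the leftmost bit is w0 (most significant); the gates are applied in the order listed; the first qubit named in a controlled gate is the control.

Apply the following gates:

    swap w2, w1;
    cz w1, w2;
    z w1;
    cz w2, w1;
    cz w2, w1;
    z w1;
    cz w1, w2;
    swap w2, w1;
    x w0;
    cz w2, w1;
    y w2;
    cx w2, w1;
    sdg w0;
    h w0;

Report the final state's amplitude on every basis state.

The final amplitudes are sqrt(2)/2 on |011>, -sqrt(2)/2 on |111>, and 0 on every other basis state.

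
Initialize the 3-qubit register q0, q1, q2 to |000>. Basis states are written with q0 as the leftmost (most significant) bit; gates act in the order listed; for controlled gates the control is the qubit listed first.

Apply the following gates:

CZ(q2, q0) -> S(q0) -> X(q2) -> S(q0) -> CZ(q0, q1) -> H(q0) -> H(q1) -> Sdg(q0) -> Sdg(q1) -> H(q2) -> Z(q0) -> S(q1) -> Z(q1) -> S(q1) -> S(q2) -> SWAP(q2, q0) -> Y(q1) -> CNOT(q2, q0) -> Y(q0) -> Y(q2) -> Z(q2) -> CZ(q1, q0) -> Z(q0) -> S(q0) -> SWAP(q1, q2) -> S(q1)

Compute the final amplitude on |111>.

|111> carries amplitude -sqrt(2)*I/4 in the final state.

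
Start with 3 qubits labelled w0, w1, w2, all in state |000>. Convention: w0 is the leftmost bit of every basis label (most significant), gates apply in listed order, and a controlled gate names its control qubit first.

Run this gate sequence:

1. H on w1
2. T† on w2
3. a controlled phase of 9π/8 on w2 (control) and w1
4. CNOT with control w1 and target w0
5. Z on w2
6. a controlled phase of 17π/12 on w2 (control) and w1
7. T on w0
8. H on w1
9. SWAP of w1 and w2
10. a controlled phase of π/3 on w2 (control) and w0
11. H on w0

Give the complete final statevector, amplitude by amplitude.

The resulting statevector has amplitude sqrt(2)*(1 + exp(I*pi/4))/4 on |000>, sqrt(2)*(1 - exp(7*I*pi/12))/4 on |001>, 0 on |010>, 0 on |011>, sqrt(2)*(1 - exp(I*pi/4))/4 on |100>, sqrt(2)*(1 + exp(7*I*pi/12))/4 on |101>, 0 on |110>, 0 on |111>.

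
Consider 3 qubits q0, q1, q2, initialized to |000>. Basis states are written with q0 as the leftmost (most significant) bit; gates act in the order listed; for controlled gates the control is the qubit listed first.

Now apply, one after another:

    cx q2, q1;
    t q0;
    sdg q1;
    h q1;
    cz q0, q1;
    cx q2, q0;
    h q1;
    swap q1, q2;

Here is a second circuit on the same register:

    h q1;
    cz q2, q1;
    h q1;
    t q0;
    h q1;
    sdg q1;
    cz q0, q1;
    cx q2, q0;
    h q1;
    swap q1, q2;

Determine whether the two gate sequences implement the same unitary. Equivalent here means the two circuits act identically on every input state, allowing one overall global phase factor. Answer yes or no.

No: there is an input state on which the two circuits produce genuinely different outputs (not merely differing by a phase).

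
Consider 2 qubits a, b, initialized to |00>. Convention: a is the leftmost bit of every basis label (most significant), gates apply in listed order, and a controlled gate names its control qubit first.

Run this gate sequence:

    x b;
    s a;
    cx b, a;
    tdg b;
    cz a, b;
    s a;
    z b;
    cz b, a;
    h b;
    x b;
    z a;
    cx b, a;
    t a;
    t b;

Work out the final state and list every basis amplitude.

The resulting statevector has amplitude 0 on |00>, sqrt(2)*I/2 on |01>, -sqrt(2)*I/2 on |10>, 0 on |11>.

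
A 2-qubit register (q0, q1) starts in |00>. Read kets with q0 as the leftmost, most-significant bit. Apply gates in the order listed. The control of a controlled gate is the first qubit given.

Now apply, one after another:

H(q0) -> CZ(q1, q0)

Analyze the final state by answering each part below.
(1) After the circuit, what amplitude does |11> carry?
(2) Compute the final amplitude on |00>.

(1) |11> carries amplitude 0 in the final state.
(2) The amplitude on |00> is sqrt(2)/2.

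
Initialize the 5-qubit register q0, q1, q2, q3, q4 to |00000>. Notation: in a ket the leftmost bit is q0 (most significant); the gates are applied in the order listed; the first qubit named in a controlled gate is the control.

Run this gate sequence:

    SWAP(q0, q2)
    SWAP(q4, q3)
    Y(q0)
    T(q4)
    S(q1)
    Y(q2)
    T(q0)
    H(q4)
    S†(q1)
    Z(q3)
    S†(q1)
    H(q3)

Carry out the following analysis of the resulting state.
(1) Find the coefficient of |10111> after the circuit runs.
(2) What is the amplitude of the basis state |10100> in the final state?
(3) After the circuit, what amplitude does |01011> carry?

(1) The final state's coefficient on |10111> equals -exp(I*pi/4)/2.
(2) |10100> carries amplitude -exp(I*pi/4)/2 in the final state.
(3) |01011> carries amplitude 0 in the final state.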